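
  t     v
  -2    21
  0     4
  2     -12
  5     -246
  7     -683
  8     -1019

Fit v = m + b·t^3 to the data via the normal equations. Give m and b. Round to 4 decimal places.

m = 4.1683, b = -2.0000

With design matrix M, MᵀM = [[6, 980]; [980, 395546]] and Mᵀv = [-1935, -787011]ᵀ.
det = 6·395546 − 980² = 1412876.
m = ((-1935)·395546 − 980·(-787011))/1412876 = 2944635/706438; b = (6·(-787011) − 980·(-1935))/1412876 = -1412883/706438.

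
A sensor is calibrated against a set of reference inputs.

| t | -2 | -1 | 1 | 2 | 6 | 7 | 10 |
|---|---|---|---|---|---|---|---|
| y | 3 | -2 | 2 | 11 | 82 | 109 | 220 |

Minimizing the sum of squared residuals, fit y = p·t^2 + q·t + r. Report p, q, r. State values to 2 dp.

Compute the Gram sums: Σt^2·t^2 = 13731, Σt^2·t = 1559, Σt^2 = 195, Σt·t = 195, Σt = 23, Σ1 = 7.
And Σt^2·y = 30349, Σt·y = 3475, Σy = 425.
Solving the 3×3 system (Gaussian elimination) gives p = 264133/129388, q = 220991/129388, r = -57101/32347.

p = 2.04, q = 1.71, r = -1.77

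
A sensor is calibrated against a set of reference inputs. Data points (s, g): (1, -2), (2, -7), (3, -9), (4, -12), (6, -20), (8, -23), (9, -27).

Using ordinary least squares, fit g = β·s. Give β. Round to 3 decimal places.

β = -3.024

AᵀA·[β]ᵀ = Aᵀg reads: 211·β = -638.
Hence β = -638 / 211 ≈ -3.0237.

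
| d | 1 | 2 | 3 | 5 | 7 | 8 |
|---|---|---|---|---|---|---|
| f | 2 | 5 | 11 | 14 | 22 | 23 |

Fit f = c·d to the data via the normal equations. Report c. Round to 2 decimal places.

c = 2.98

The normal equations are: 152·c = 453.
(Σd·d = 152, Σd·f = 453.)
c = 453/152 = 2.98026.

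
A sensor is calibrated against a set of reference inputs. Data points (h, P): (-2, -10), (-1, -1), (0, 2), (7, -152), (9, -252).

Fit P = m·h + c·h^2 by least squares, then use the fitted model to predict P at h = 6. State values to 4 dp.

The normal equations are: 135·m + 1063·c = -3311;  1063·m + 8979·c = -27901.
(Σh·h = 135, Σh·h^2 = 1063, Σh^2·h^2 = 8979, Σh·P = -3311, Σh^2·P = -27901.)
det = 135·8979 − 1063² = 82196.
m = ((-3311)·8979 − 1063·(-27901))/82196 = -35353/41098; c = (135·(-27901) − 1063·(-3311))/82196 = -123521/41098.
At h = 6: P̂ = (-35353/41098)·(6) + (-123521/41098)·(36) = -2329437/20549.

P̂ = -113.3601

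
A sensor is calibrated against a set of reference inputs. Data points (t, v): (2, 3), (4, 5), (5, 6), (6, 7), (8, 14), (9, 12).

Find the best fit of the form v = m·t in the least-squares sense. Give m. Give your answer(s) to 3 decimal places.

m = 1.407

Sums needed: Σt·t = 226.
Right-hand side: Σt·v = 318.
m = 318/226 = 1.40708.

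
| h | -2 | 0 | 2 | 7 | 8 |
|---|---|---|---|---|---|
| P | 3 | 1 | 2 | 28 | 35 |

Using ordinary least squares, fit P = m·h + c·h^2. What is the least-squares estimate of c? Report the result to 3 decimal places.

Setting ∂/∂m … = 0 gives: 121·m + 855·c = 474;  855·m + 6529·c = 3632.
(Σh·h = 121, Σh·h^2 = 855, Σh^2·h^2 = 6529, Σh·P = 474, Σh^2·P = 3632.)
Δ = 121·6529 − 855² = 58984.
m = (474·6529 − 855·3632)/58984 = -5307/29492; c = (121·3632 − 855·474)/58984 = 17101/29492.

c = 0.580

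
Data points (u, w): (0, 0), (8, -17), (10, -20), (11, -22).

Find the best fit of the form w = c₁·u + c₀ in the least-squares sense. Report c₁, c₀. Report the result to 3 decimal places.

Forming MᵀM = [[285, 29]; [29, 4]] and Mᵀw = [-578, -59]ᵀ gives MᵀM·[c₁, c₀]ᵀ = Mᵀw.
Δ = 285·4 − 29² = 299.
c₁ = ((-578)·4 − 29·(-59))/299 = -601/299; c₀ = (285·(-59) − 29·(-578))/299 = -53/299.

c₁ = -2.010, c₀ = -0.177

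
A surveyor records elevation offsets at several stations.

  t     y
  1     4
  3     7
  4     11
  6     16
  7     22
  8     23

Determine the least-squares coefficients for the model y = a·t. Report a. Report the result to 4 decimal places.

a = 2.8743

With design matrix X, XᵀX = [[175]] and Xᵀy = [503]ᵀ.
Hence a = 503 / 175 ≈ 2.87429.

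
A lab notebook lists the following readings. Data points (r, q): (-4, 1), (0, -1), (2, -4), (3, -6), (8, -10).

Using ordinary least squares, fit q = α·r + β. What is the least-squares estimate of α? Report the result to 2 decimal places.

α = -0.96

Entries of XᵀX: Σr·r = 93, Σr = 9, Σ1 = 5.
Moment sums: Σr·q = -110, Σq = -20.
Determinant 93·5 − 9² = 384.
α = ((-110)·5 − 9·(-20))/384 = -185/192; β = (93·(-20) − 9·(-110))/384 = -145/64.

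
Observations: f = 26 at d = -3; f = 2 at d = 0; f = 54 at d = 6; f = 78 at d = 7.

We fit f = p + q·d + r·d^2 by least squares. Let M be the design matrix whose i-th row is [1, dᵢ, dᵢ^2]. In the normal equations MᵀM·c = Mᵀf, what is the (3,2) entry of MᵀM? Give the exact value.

532

Row 3 ↔ basis d^2, column 2 ↔ basis d, so (MᵀM)_{3,2} = Σᵢ (d^2)·(d) = (9)·(-3) + (0)·(0) + (36)·(6) + (49)·(7) = 532.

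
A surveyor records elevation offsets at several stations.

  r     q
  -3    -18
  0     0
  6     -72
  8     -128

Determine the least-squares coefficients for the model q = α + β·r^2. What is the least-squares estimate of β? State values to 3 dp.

XᵀX·[α, β]ᵀ = Xᵀq reads: 4·α + 109·β = -218;  109·α + 5473·β = -10946.
Determinant 4·5473 − 109² = 10011.
α = ((-218)·5473 − 109·(-10946))/10011 = 0; β = (4·(-10946) − 109·(-218))/10011 = -2.

β = -2.000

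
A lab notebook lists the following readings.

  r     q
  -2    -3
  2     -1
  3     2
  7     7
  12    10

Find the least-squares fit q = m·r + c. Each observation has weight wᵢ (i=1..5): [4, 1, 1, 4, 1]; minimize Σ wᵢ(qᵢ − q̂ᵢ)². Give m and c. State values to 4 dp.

m = 1.0353, c = -1.0279

Normal-equation sums: Σwᵢ·r·r = 369, Σwᵢ·r = 37, Σwᵢ·1 = 11.
For AᵀWq: Σwᵢ·r·q = 344, Σwᵢ·q = 27.
det = 369·11 − 37² = 2690.
m = (344·11 − 37·27)/2690 = 557/538; c = (369·27 − 37·344)/2690 = -553/538.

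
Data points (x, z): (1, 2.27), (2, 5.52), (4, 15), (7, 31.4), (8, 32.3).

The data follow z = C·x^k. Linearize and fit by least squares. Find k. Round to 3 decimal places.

Linearized form: ln z = k·ln x + ln C. From the 5 transformed points,
Over the data: Σln x = 6.1048, Σ(ln x)² = 10.5129, Σln z = 12.1581, Σln x·ln z = 18.8717.
Normal system: [[10.5129, 6.1048]; [6.1048, 5]]·[k, ln C]ᵀ = [18.8717, 12.1581]ᵀ.
Slope k = (n·Σln x·ln z − Σln x·Σln z)/(n·Σ(ln x)² − (Σln x)²) = (5·18.8717 − 6.1048·12.1581)/15.2960 = 1.31641; ln C = (Σln z − k·Σln x)/n = 0.82433.

k = 1.316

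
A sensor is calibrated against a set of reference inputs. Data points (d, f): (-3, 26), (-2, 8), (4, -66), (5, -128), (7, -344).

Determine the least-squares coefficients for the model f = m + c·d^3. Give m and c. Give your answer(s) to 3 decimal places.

m = -1.262, c = -1.001

With design matrix A, AᵀA = [[5, 497]; [497, 138163]] and Aᵀf = [-504, -138982]ᵀ.
Eliminating c: 138163·(row 1) − 497·(row 2) gives 443806·m = 138163·(-504) − 497·(-138982) = -560098, so m = -25459/20173.
Then c = ((-138982) − 497·(-25459/20173))/138163 = -20201/20173.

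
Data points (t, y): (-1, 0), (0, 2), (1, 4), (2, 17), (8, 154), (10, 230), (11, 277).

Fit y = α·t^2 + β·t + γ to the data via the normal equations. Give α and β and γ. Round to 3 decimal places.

α = 1.982, β = 3.196, γ = 1.163

XᵀX·[α, β, γ]ᵀ = Xᵀy reads: 28755·α + 2851·β + 291·γ = 66445;  2851·α + 291·β + 31·γ = 6617;  291·α + 31·β + 7·γ = 684.
Row-reducing yields α = 59361/29948, β = 95699/29948, γ = 8704/7487.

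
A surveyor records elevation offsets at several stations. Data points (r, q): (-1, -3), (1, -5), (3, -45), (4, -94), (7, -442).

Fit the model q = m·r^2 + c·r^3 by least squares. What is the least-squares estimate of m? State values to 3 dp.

Entries of XᵀX: Σr^2·r^2 = 2740, Σr^2·r^3 = 18074, Σr^3·r^3 = 122476.
Right-hand side: Σr^2·q = -23575, Σr^3·q = -158839.
Determinant 2740·122476 − 18074² = 8914764.
m = ((-23575)·122476 − 18074·(-158839))/8914764 = -8257807/4457382; c = (2740·(-158839) − 18074·(-23575))/8914764 = -4562155/4457382.

m = -1.853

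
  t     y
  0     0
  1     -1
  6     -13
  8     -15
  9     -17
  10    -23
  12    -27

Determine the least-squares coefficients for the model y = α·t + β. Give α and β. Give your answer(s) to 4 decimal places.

α = -2.2240, β = 0.9007

Entries of MᵀM: Σt·t = 426, Σt = 46, Σ1 = 7.
Right-hand side: Σt·y = -906, Σy = -96.
MᵀM·[α, β]ᵀ = Mᵀy becomes [[426, 46]; [46, 7]]·[α, β]ᵀ = [-906, -96]ᵀ.
det = 426·7 − 46² = 866.
α = ((-906)·7 − 46·(-96))/866 = -963/433; β = (426·(-96) − 46·(-906))/866 = 390/433.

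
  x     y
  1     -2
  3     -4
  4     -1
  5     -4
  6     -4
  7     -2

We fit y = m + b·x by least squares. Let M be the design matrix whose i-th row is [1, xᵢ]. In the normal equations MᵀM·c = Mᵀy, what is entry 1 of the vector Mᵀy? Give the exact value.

-17

Entry 1 ↔ basis 1, so (Mᵀy)_{1} = Σᵢ yᵢ = (1)·(-2) + (1)·(-4) + (1)·(-1) + (1)·(-4) + (1)·(-4) + (1)·(-2) = -17.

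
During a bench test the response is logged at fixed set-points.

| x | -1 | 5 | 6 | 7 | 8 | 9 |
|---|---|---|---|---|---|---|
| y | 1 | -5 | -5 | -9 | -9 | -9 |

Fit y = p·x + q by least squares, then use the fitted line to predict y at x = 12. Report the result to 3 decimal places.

Normal-equation sums: Σx·x = 256, Σx = 34, Σ1 = 6.
For Aᵀy: Σx·y = -272, Σy = -36.
AᵀA·[p, q]ᵀ = Aᵀy becomes [[256, 34]; [34, 6]]·[p, q]ᵀ = [-272, -36]ᵀ.
Eliminating q: 6·(row 1) − 34·(row 2) gives 380·p = 6·(-272) − 34·(-36) = -408, so p = -102/95.
Then q = ((-36) − 34·(-102/95))/6 = 8/95.
At x = 12: ŷ = (-102/95)·(12) + (8/95)·(1) = -64/5.

ŷ = -12.800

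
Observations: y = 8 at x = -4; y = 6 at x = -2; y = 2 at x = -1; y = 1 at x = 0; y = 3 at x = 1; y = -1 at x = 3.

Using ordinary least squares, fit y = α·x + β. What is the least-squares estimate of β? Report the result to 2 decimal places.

β = 2.55

Forming AᵀA = [[31, -3]; [-3, 6]] and Aᵀy = [-46, 19]ᵀ gives AᵀA·[α, β]ᵀ = Aᵀy.
Δ = 31·6 − (-3)² = 177.
α = ((-46)·6 − (-3)·19)/177 = -73/59; β = (31·19 − (-3)·(-46))/177 = 451/177.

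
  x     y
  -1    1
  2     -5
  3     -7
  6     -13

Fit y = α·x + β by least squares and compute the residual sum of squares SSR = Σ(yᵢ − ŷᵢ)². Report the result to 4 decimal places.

From the data, Σx·x = 50, Σx = 10, Σ1 = 4.
Moment sums: Σx·y = -110, Σy = -24.
AᵀA·[α, β]ᵀ = Aᵀy becomes [[50, 10]; [10, 4]]·[α, β]ᵀ = [-110, -24]ᵀ.
Determinant 50·4 − 10² = 100.
α = ((-110)·4 − 10·(-24))/100 = -2; β = (50·(-24) − 10·(-110))/100 = -1.
Residuals: 0, 0, 0, 0; SSR = 0.

SSR = 0.0000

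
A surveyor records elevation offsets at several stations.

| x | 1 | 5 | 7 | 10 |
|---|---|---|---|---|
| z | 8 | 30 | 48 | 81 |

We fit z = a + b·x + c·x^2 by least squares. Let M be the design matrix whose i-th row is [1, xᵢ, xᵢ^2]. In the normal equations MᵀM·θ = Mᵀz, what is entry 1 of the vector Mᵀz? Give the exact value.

Entry 1 ↔ basis 1, so (Mᵀz)_{1} = Σᵢ zᵢ = (1)·(8) + (1)·(30) + (1)·(48) + (1)·(81) = 167.

167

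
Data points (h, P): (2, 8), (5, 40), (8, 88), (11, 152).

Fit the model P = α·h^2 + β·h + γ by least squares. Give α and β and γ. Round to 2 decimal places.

α = 0.89, β = 4.44, γ = -4.44

XᵀX·[α, β, γ]ᵀ = XᵀP reads: 19378·α + 1976·β + 214·γ = 25056;  1976·α + 214·β + 26·γ = 2592;  214·α + 26·β + 4·γ = 288.
(Σh^2·h^2 = 19378, Σh^2·h = 1976, Σh^2 = 214, Σh·h = 214, Σh = 26, Σ1 = 4, Σh^2·P = 25056, Σh·P = 2592, ΣP = 288.)
Inverting the 3×3 Gram matrix, [α, β, γ]ᵀ = [8/9, 40/9, -40/9]ᵀ.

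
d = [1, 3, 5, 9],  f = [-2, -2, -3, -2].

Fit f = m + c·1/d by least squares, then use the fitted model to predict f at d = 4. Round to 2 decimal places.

Forming MᵀM = [[4, 74/45]; [74/45, 2356/2025]] and Mᵀf = [-9, -157/45]ᵀ gives MᵀM·[m, c]ᵀ = Mᵀf.
det = 4·(2356/2025) − (74/45)² = 1316/675.
m = ((-9)·(2356/2025) − (74/45)·(-157/45))/(1316/675) = -4793/1974; c = (4·(-157/45) − (74/45)·(-9))/(1316/675) = 285/658.
At d = 4: f̂ = (-4793/1974)·(1) + (285/658)·(1/4) = -18317/7896.

f̂ = -2.32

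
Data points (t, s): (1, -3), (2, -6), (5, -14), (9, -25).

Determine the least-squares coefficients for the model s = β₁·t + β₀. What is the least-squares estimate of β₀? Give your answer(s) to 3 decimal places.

Forming MᵀM = [[111, 17]; [17, 4]] and Mᵀs = [-310, -48]ᵀ gives MᵀM·[β₁, β₀]ᵀ = Mᵀs.
Eliminating β₀: 4·(row 1) − 17·(row 2) gives 155·β₁ = 4·(-310) − 17·(-48) = -424, so β₁ = -424/155.
Then β₀ = ((-48) − 17·(-424/155))/4 = -58/155.

β₀ = -0.374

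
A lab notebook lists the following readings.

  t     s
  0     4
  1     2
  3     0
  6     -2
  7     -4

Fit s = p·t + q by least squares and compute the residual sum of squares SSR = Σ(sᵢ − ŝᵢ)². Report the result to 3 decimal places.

SSR = 1.183

Compute the Gram sums: Σt·t = 95, Σt = 17, Σ1 = 5.
Right-hand side: Σt·s = -38, Σs = 0.
Normal equations: [[95, 17]; [17, 5]]·[p, q]ᵀ = [-38, 0]ᵀ.
det = 95·5 − 17² = 186.
p = ((-38)·5 − 17·0)/186 = -95/93; q = (95·0 − 17·(-38))/186 = 323/93.
Residuals: 49/93, -14/31, -38/93, 61/93, -10/31; SSR = 110/93.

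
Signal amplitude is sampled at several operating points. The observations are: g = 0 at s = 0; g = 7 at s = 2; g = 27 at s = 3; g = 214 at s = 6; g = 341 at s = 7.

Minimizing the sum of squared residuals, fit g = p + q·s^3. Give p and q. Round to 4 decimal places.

p = -0.3314, q = 0.9944

Sums needed: Σ1 = 5, Σs^3 = 594, Σs^3·s^3 = 165098.
Right-hand side: Σg = 589, Σs^3·g = 163972.
AᵀA·[p, q]ᵀ = Aᵀg becomes [[5, 594]; [594, 165098]]·[p, q]ᵀ = [589, 163972]ᵀ.
Δ = 5·165098 − 594² = 472654.
p = (589·165098 − 594·163972)/472654 = -11189/33761; q = (5·163972 − 594·589)/472654 = 33571/33761.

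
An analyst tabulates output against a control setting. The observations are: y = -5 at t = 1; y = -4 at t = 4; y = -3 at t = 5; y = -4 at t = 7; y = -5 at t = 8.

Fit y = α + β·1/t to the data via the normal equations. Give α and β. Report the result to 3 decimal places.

Compute the Gram sums: Σ1 = 5, Σ1/t = 481/280, Σ1/t·1/t = 89261/78400.
And Σy = -21, Σ1/t·y = -2183/280.
XᵀX·[α, β]ᵀ = Xᵀy becomes [[5, 481/280]; [481/280, 89261/78400]]·[α, β]ᵀ = [-21, -2183/280]ᵀ.
Determinant 5·(89261/78400) − (481/280)² = 6717/2450.
α = ((-21)·(89261/78400) − (481/280)·(-2183/280))/(6717/2450) = -412229/107472; β = (5·(-2183/280) − (481/280)·(-21))/(6717/2450) = -14245/13434.

α = -3.836, β = -1.060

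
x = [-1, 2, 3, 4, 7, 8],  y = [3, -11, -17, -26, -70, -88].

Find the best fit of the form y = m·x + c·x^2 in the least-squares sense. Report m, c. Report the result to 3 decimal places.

Forming MᵀM = [[143, 953]; [953, 6851]] and Mᵀy = [-1374, -9672]ᵀ gives MᵀM·[m, c]ᵀ = Mᵀy.
Eliminating c: 6851·(row 1) − 953·(row 2) gives 71484·m = 6851·(-1374) − 953·(-9672) = -195858, so m = -32643/11914.
Then c = ((-9672) − 953·(-32643/11914))/6851 = -12279/11914.

m = -2.740, c = -1.031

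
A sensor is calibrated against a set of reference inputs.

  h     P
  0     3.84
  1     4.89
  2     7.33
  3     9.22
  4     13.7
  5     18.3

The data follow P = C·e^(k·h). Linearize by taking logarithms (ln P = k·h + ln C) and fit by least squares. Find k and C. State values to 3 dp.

Taking logs, ln P = k·h + ln C, so regress ln P on h.
Σh = 15.0000, Σ(h)² = 55.0000, Σln P = 12.6703, Σh·ln P = 37.2394.
Equations: 55.0000·k + 15.0000·ln C = 37.2394;  15.0000·k + 6·ln C = 12.6703.
Solving (det = 105.0000): k = 0.31792, ln C = 1.31692, so C = exp(1.31692) = 3.73192.

k = 0.318, C = 3.732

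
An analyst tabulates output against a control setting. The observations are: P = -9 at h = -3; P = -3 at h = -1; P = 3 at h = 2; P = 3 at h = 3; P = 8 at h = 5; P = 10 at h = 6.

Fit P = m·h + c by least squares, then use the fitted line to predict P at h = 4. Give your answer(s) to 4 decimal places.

P̂ = 6.0333

Normal-equation sums: Σh·h = 84, Σh = 12, Σ1 = 6.
Right-hand side: Σh·P = 145, ΣP = 12.
XᵀX·[m, c]ᵀ = XᵀP becomes [[84, 12]; [12, 6]]·[m, c]ᵀ = [145, 12]ᵀ.
Eliminating c: 6·(row 1) − 12·(row 2) gives 360·m = 6·145 − 12·12 = 726, so m = 121/60.
Then c = (12 − 12·(121/60))/6 = -61/30.
At h = 4: P̂ = (121/60)·(4) + (-61/30)·(1) = 181/30.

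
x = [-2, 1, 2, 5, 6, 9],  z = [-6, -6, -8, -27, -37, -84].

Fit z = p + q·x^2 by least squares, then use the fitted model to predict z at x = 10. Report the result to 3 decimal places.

ẑ = -101.725

Setting ∂/∂p … = 0 gives: 6·p + 151·q = -168;  151·p + 8515·q = -8873.
(Σ1 = 6, Σx^2 = 151, Σx^2·x^2 = 8515, Σz = -168, Σx^2·z = -8873.)
Determinant 6·8515 − 151² = 28289.
p = ((-168)·8515 − 151·(-8873))/28289 = -90697/28289; q = (6·(-8873) − 151·(-168))/28289 = -27870/28289.
At x = 10: ẑ = (-90697/28289)·(1) + (-27870/28289)·(100) = -2877697/28289.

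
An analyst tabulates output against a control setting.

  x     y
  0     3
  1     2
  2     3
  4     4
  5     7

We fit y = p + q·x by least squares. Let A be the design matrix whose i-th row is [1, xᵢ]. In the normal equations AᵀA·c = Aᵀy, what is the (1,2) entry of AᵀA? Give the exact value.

12

Row 1 ↔ basis 1, column 2 ↔ basis x, so (AᵀA)_{1,2} = Σᵢ x = (1)·(0) + (1)·(1) + (1)·(2) + (1)·(4) + (1)·(5) = 12.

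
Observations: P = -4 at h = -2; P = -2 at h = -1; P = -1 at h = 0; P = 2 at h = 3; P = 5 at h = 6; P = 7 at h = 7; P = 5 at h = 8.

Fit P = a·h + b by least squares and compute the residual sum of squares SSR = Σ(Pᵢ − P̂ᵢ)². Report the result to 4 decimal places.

Setting ∂/∂a … = 0 gives: 163·a + 21·b = 135;  21·a + 7·b = 12.
det = 163·7 − 21² = 700.
a = (135·7 − 21·12)/700 = 99/100; b = (163·12 − 21·135)/700 = -879/700.
Residuals: -107/140, 43/175, 179/700, 2/7, 221/700, 232/175, -233/140; SSR = 3793/700.

SSR = 5.4186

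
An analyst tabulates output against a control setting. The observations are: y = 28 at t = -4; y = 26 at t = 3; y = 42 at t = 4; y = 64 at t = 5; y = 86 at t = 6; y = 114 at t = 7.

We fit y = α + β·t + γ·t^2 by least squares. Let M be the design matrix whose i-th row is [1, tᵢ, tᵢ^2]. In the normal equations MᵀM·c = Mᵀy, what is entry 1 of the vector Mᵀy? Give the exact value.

Entry 1 ↔ basis 1, so (Mᵀy)_{1} = Σᵢ yᵢ = (1)·(28) + (1)·(26) + (1)·(42) + (1)·(64) + (1)·(86) + (1)·(114) = 360.

360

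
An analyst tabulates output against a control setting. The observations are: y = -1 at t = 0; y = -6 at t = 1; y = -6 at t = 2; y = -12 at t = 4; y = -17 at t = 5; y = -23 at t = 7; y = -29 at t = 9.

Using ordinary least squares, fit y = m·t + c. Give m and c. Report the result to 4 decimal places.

m = -3.0781, c = -1.1161

Entries of MᵀM: Σt·t = 176, Σt = 28, Σ1 = 7.
Right-hand side: Σt·y = -573, Σy = -94.
Normal equations: [[176, 28]; [28, 7]]·[m, c]ᵀ = [-573, -94]ᵀ.
Determinant 176·7 − 28² = 448.
m = ((-573)·7 − 28·(-94))/448 = -197/64; c = (176·(-94) − 28·(-573))/448 = -125/112.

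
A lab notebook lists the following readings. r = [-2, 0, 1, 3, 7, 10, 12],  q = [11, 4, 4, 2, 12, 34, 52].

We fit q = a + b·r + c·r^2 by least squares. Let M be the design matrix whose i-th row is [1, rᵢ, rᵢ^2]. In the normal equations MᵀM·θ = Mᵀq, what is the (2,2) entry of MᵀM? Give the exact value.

Row 2 ↔ basis r, column 2 ↔ basis r, so (MᵀM)_{2,2} = Σᵢ (r)·(r) = (-2)·(-2) + (0)·(0) + (1)·(1) + (3)·(3) + (7)·(7) + (10)·(10) + (12)·(12) = 307.

307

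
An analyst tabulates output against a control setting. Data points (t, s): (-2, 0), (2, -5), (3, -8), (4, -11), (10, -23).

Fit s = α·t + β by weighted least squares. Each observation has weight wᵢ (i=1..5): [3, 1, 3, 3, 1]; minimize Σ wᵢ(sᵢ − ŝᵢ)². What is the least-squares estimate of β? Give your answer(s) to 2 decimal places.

The normal equations are: 191·α + 27·β = -444;  27·α + 11·β = -85.
Δ = 191·11 − 27² = 1372.
α = ((-444)·11 − 27·(-85))/1372 = -2589/1372; β = (191·(-85) − 27·(-444))/1372 = -4247/1372.

β = -3.10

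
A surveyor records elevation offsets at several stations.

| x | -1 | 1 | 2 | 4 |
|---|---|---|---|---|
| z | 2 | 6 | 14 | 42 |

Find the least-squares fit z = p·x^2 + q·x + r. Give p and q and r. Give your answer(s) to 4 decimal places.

MᵀM·[p, q, r]ᵀ = Mᵀz reads: 274·p + 72·q + 22·r = 736;  72·p + 22·q + 6·r = 200;  22·p + 6·q + 4·r = 64.
Inverting the 3×3 Gram matrix, [p, q, r]ᵀ = [2, 2, 2]ᵀ.

p = 2.0000, q = 2.0000, r = 2.0000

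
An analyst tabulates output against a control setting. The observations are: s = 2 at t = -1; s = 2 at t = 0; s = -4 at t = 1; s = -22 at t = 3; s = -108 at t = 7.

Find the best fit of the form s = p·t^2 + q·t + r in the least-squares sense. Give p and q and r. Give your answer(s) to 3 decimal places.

Sums needed: Σt^2·t^2 = 2484, Σt^2·t = 370, Σt^2 = 60, Σt·t = 60, Σt = 10, Σ1 = 5.
For Mᵀs: Σt^2·s = -5492, Σt·s = -828, Σs = -130.
MᵀM·[p, q, r]ᵀ = Mᵀs becomes [[2484, 370, 60]; [370, 60, 10]; [60, 10, 5]]·[p, q, r]ᵀ = [-5492, -828, -130]ᵀ.
Row-reducing yields p = -764/403, q = -4738/2015, r = 2926/2015.

p = -1.896, q = -2.351, r = 1.452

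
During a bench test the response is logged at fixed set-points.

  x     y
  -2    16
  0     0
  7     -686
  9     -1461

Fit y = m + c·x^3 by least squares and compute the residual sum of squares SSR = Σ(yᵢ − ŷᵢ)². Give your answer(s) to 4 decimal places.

SSR = 1.4805

Entries of AᵀA: Σ1 = 4, Σx^3 = 1064, Σx^3·x^3 = 649154.
For Aᵀy: Σy = -2131, Σx^3·y = -1300495.
Eliminating c: 649154·(row 1) − 1064·(row 2) gives 1464520·m = 649154·(-2131) − 1064·(-1300495) = 379506, so m = 9987/38540.
Then c = ((-1300495) − 1064·(9987/38540))/649154 = -733649/366130.
Residuals: -211977/732260, -9987/38540, 763101/732260, -361371/732260; SSR = 1084113/732260.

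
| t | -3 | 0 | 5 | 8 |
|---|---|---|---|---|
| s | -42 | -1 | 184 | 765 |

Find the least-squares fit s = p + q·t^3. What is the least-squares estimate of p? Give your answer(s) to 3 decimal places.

Setting ∂/∂p … = 0 gives: 4·p + 610·q = 906;  610·p + 278498·q = 415814.
det = 4·278498 − 610² = 741892.
p = (906·278498 − 610·415814)/741892 = -331838/185473; q = (4·415814 − 610·906)/741892 = 277649/185473.

p = -1.789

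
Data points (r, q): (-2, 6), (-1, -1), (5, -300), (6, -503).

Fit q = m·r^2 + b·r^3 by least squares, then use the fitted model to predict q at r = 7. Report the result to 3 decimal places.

Entries of MᵀM: Σr^2·r^2 = 1938, Σr^2·r^3 = 10868, Σr^3·r^3 = 62346.
Right-hand side: Σr^2·q = -25585, Σr^3·q = -146195.
MᵀM·[m, b]ᵀ = Mᵀq becomes [[1938, 10868]; [10868, 62346]]·[m, b]ᵀ = [-25585, -146195]ᵀ.
det = 1938·62346 − 10868² = 2713124.
m = ((-25585)·62346 − 10868·(-146195))/2713124 = -3137575/1356562; b = (1938·(-146195) − 10868·(-25585))/2713124 = -138635/71398.
At r = 7: q̂ = (-3137575/1356562)·(49) + (-138635/71398)·(343) = -528612735/678281.

q̂ = -779.342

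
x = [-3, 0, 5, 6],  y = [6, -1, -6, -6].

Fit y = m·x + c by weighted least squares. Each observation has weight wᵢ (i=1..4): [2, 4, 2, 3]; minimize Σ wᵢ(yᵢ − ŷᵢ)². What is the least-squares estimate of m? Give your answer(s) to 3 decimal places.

Entries of MᵀWM: Σwᵢ·x·x = 176, Σwᵢ·x = 22, Σwᵢ·1 = 11.
Moment sums: Σwᵢ·x·y = -204, Σwᵢ·y = -22.
MᵀWM·[m, c]ᵀ = MᵀWy becomes [[176, 22]; [22, 11]]·[m, c]ᵀ = [-204, -22]ᵀ.
Δ = 176·11 − 22² = 1452.
m = ((-204)·11 − 22·(-22))/1452 = -40/33; c = (176·(-22) − 22·(-204))/1452 = 14/33.

m = -1.212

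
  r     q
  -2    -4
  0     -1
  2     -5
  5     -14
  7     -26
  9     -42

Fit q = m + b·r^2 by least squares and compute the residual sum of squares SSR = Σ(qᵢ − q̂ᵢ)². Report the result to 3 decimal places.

SSR = 2.168

Sums needed: Σ1 = 6, Σr^2 = 163, Σr^2·r^2 = 9619.
Moment sums: Σq = -92, Σr^2·q = -5062.
So XᵀX·[m, b]ᵀ = Xᵀq: [[6, 163]; [163, 9619]]·[m, b]ᵀ = [-92, -5062]ᵀ.
Determinant 6·9619 − 163² = 31145.
m = ((-92)·9619 − 163·(-5062))/31145 = -59842/31145; b = (6·(-5062) − 163·(-92))/31145 = -15376/31145.
Residuals: -3234/31145, 28697/31145, -34379/31145, 8212/31145, 3496/31145, -2792/31145; SSR = 67534/31145.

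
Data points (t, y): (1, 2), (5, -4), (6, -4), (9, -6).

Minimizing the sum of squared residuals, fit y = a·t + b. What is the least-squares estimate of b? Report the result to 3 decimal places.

Setting ∂/∂a … = 0 gives: 143·a + 21·b = -96;  21·a + 4·b = -12.
Determinant 143·4 − 21² = 131.
a = ((-96)·4 − 21·(-12))/131 = -132/131; b = (143·(-12) − 21·(-96))/131 = 300/131.

b = 2.290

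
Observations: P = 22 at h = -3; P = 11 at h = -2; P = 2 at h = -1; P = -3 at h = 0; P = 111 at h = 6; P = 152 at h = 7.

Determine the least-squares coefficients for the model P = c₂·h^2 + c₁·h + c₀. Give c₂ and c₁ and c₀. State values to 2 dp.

Setting ∂/∂c₂ … = 0 gives: 3795·c₂ + 523·c₁ + 99·c₀ = 11688;  523·c₂ + 99·c₁ + 7·c₀ = 1640;  99·c₂ + 7·c₁ + 6·c₀ = 295.
Row-reducing yields c₂ = 27443/9084, c₁ = 2159/3028, c₀ = -3434/2271.

c₂ = 3.02, c₁ = 0.71, c₀ = -1.51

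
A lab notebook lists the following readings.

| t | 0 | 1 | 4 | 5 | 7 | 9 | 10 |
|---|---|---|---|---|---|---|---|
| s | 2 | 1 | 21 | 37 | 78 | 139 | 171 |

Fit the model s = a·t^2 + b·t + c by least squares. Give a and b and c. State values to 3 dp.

The normal equations are: 19844·a + 2262·b + 272·c = 33443;  2262·a + 272·b + 36·c = 3777;  272·a + 36·b + 7·c = 449.
(Σt^2·t^2 = 19844, Σt^2·t = 2262, Σt^2 = 272, Σt·t = 272, Σt = 36, Σ1 = 7, Σt^2·s = 33443, Σt·s = 3777, Σs = 449.)
Inverting the 3×3 Gram matrix, [a, b, c]ᵀ = [22549/11158, -674769/212002, 30075/15143]ᵀ.

a = 2.021, b = -3.183, c = 1.986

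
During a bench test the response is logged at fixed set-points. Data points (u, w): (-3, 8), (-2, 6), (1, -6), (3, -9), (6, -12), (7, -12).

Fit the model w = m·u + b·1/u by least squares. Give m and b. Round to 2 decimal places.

m = -1.81, b = -4.95

From the data, Σu·u = 108, Σu·1/u = 6, Σ1/u·1/u = 149/98.
For Aᵀw: Σu·w = -225, Σ1/u·w = -386/21.
Eliminating b: (149/98)·(row 1) − 6·(row 2) gives (6282/49)·m = (149/98)·(-225) − 6·(-386/21) = -22717/98, so m = -22717/12564.
Then b = ((-386/21) − 6·(-22717/12564))/(149/98) = -1729/349.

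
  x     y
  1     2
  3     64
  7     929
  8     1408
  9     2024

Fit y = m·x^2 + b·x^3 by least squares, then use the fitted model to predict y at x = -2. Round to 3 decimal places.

Entries of AᵀA: Σx^2·x^2 = 13140, Σx^2·x^3 = 108868, Σx^3·x^3 = 911964.
And Σx^2·y = 300155, Σx^3·y = 2516769.
Eliminating b: 911964·(row 1) − 108868·(row 2) gives 130965536·m = 911964·300155 − 108868·2516769 = -265053072, so m = -16565817/8185346.
Then b = (2516769 − 108868·(-16565817/8185346))/911964 = 49133765/16370692.
At x = -2: ŷ = (-16565817/8185346)·(4) + (49133765/16370692)·(-8) = -10107628/314821.

ŷ = -32.106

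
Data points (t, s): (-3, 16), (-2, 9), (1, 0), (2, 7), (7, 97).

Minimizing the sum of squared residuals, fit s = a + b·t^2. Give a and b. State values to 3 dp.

The normal equations are: 5·a + 67·b = 129;  67·a + 2515·b = 4961.
Δ = 5·2515 − 67² = 8086.
a = (129·2515 − 67·4961)/8086 = -3976/4043; b = (5·4961 − 67·129)/8086 = 8081/4043.

a = -0.983, b = 1.999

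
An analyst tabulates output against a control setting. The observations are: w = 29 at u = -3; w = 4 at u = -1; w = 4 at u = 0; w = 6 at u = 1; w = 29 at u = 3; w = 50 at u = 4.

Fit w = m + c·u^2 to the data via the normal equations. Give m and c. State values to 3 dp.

Normal-equation sums: Σ1 = 6, Σu^2 = 36, Σu^2·u^2 = 420.
And Σw = 122, Σu^2·w = 1332.
Normal equations: [[6, 36]; [36, 420]]·[m, c]ᵀ = [122, 1332]ᵀ.
Δ = 6·420 − 36² = 1224.
m = (122·420 − 36·1332)/1224 = 137/51; c = (6·1332 − 36·122)/1224 = 50/17.

m = 2.686, c = 2.941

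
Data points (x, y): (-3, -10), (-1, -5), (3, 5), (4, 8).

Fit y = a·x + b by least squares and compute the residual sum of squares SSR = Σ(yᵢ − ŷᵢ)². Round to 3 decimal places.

SSR = 0.107

The normal equations are: 35·a + 3·b = 82;  3·a + 4·b = -2.
Determinant 35·4 − 3² = 131.
a = (82·4 − 3·(-2))/131 = 334/131; b = (35·(-2) − 3·82)/131 = -316/131.
Residuals: 8/131, -5/131, -31/131, 28/131; SSR = 14/131.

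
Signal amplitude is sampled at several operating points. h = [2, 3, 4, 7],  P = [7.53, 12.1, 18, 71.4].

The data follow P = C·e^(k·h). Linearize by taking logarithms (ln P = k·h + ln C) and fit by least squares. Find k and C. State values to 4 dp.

k = 0.4481, C = 3.0807

Taking logs, ln P = k·h + ln C, so regress ln P on h.
Σh = 16.0000, Σ(h)² = 78.0000, Σln P = 11.6708, Σh·ln P = 52.9570.
Equations: 78.0000·k + 16.0000·ln C = 52.9570;  16.0000·k + 4·ln C = 11.6708.
Slope k = (n·Σh·ln P − Σh·Σln P)/(n·Σ(h)² − (Σh)²) = (4·52.9570 − 16.0000·11.6708)/56.0000 = 0.44814; ln C = (Σln P − k·Σh)/n = 1.12515, so C = exp(1.12515) = 3.08068.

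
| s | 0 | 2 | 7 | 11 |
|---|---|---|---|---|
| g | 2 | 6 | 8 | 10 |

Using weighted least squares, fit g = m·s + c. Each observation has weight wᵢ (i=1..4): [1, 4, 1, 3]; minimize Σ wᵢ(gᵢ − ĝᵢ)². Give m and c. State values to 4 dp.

From the data, Σwᵢ·s·s = 428, Σwᵢ·s = 48, Σwᵢ·1 = 9.
Moment sums: Σwᵢ·s·g = 434, Σwᵢ·g = 64.
Normal equations: [[428, 48]; [48, 9]]·[m, c]ᵀ = [434, 64]ᵀ.
Eliminating c: 9·(row 1) − 48·(row 2) gives 1548·m = 9·434 − 48·64 = 834, so m = 139/258.
Then c = (64 − 48·(139/258))/9 = 1640/387.

m = 0.5388, c = 4.2377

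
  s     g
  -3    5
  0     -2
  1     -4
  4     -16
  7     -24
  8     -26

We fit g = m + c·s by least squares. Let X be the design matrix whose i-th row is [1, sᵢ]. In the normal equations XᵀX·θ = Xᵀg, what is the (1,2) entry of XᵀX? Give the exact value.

17

Row 1 ↔ basis 1, column 2 ↔ basis s, so (XᵀX)_{1,2} = Σᵢ s = (1)·(-3) + (1)·(0) + (1)·(1) + (1)·(4) + (1)·(7) + (1)·(8) = 17.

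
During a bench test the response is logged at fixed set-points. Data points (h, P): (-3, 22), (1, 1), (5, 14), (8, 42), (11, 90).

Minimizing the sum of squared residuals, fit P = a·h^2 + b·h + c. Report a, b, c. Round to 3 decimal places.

Forming XᵀX = [[19444, 1942, 220]; [1942, 220, 22]; [220, 22, 5]] and XᵀP = [14127, 1331, 169]ᵀ gives XᵀX·[a, b, c]ᵀ = XᵀP.
Inverting the 3×3 Gram matrix, [a, b, c]ᵀ = [630509/635622, -1954151/635622, 389982/105937]ᵀ.

a = 0.992, b = -3.074, c = 3.681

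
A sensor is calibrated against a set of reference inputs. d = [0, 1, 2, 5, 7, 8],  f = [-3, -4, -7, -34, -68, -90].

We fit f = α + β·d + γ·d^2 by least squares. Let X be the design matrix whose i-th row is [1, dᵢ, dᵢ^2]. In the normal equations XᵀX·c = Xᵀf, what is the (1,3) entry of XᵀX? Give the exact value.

143

Row 1 ↔ basis 1, column 3 ↔ basis d^2, so (XᵀX)_{1,3} = Σᵢ d^2 = (1)·(0) + (1)·(1) + (1)·(4) + (1)·(25) + (1)·(49) + (1)·(64) = 143.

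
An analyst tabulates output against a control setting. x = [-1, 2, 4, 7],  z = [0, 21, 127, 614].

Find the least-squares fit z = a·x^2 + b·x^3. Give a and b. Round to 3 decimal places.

AᵀA·[a, b]ᵀ = Aᵀz reads: 2674·a + 17862·b = 32202;  17862·a + 121810·b = 218898.
(Σx^2·x^2 = 2674, Σx^2·x^3 = 17862, Σx^3·x^3 = 121810, Σx^2·z = 32202, Σx^3·z = 218898.)
det = 2674·121810 − 17862² = 6668896.
a = (32202·121810 − 17862·218898)/6668896 = 120861/64124; b = (2674·218898 − 17862·32202)/6668896 = 1267641/833612.

a = 1.885, b = 1.521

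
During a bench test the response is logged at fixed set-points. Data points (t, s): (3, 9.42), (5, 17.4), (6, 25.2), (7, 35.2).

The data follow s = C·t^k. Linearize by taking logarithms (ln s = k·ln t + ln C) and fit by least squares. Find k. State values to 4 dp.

k = 1.5149

Let Y = ln s. Fitting Y = k·ln t + ln C by least squares:
AᵀA = [[10.7942, 6.4457]; [6.4457, 4]], rhs = [19.7725, 11.8872]ᵀ  (here Σln t = 6.4457, Σ(ln t)² = 10.7942, Σln s = 11.8872, Σln t·ln s = 19.7725).
Solving (det = 1.6295): k = 1.51489, ln C = 0.53066.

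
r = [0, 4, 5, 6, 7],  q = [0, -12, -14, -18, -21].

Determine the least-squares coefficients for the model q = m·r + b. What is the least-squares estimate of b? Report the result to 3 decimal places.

b = 0.110

Compute the Gram sums: Σr·r = 126, Σr = 22, Σ1 = 5.
Moment sums: Σr·q = -373, Σq = -65.
Normal equations: [[126, 22]; [22, 5]]·[m, b]ᵀ = [-373, -65]ᵀ.
Eliminating b: 5·(row 1) − 22·(row 2) gives 146·m = 5·(-373) − 22·(-65) = -435, so m = -435/146.
Then b = ((-65) − 22·(-435/146))/5 = 8/73.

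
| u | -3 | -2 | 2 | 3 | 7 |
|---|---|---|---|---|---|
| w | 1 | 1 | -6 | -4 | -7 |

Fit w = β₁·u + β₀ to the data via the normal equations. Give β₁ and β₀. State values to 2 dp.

β₁ = -0.87, β₀ = -1.78

Sums needed: Σu·u = 75, Σu = 7, Σ1 = 5.
Moment sums: Σu·w = -78, Σw = -15.
So MᵀM·[β₁, β₀]ᵀ = Mᵀw: [[75, 7]; [7, 5]]·[β₁, β₀]ᵀ = [-78, -15]ᵀ.
Δ = 75·5 − 7² = 326.
β₁ = ((-78)·5 − 7·(-15))/326 = -285/326; β₀ = (75·(-15) − 7·(-78))/326 = -579/326.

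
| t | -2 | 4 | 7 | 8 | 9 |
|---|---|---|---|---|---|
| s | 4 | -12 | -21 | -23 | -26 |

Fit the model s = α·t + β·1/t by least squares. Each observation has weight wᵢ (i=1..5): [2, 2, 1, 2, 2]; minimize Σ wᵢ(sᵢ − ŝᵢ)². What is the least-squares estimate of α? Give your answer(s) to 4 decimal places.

Entries of MᵀWM: Σwᵢ·t·t = 379, Σwᵢ·t·1/t = 9, Σwᵢ·1/t·1/t = 89077/127008.
Moment sums: Σwᵢ·t·s = -1095, Σwᵢ·1/t·s = -883/36.
Δ = 379·(89077/127008) − 9² = 23472535/127008.
α = ((-1095)·(89077/127008) − 9·(-883/36))/(23472535/127008) = -69502299/23472535; β = (379·(-883/36) − 9·(-1095))/(23472535/127008) = 70993944/23472535.

α = -2.9610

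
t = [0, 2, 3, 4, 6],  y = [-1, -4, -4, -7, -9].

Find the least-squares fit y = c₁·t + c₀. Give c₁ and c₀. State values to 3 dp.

The normal equations are: 65·c₁ + 15·c₀ = -102;  15·c₁ + 5·c₀ = -25.
Δ = 65·5 − 15² = 100.
c₁ = ((-102)·5 − 15·(-25))/100 = -27/20; c₀ = (65·(-25) − 15·(-102))/100 = -19/20.

c₁ = -1.350, c₀ = -0.950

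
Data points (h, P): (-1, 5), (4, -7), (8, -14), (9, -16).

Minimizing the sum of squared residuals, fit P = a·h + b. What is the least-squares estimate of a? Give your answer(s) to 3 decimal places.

a = -2.081

With design matrix M, MᵀM = [[162, 20]; [20, 4]] and MᵀP = [-289, -32]ᵀ.
det = 162·4 − 20² = 248.
a = ((-289)·4 − 20·(-32))/248 = -129/62; b = (162·(-32) − 20·(-289))/248 = 149/62.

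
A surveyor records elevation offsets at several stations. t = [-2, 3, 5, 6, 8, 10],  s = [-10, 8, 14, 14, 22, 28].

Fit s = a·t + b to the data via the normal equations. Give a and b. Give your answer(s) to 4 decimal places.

a = 3.1136, b = -2.9015

Compute the Gram sums: Σt·t = 238, Σt = 30, Σ1 = 6.
For Xᵀs: Σt·s = 654, Σs = 76.
Normal equations: [[238, 30]; [30, 6]]·[a, b]ᵀ = [654, 76]ᵀ.
Eliminating b: 6·(row 1) − 30·(row 2) gives 528·a = 6·654 − 30·76 = 1644, so a = 137/44.
Then b = (76 − 30·(137/44))/6 = -383/132.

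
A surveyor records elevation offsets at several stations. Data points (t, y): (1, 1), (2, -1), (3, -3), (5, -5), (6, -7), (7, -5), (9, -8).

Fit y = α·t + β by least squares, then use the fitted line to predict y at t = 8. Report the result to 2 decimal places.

ŷ = -7.46

Setting ∂/∂α … = 0 gives: 205·α + 33·β = -184;  33·α + 7·β = -28.
(Σt·t = 205, Σt = 33, Σ1 = 7, Σt·y = -184, Σy = -28.)
det = 205·7 − 33² = 346.
α = ((-184)·7 − 33·(-28))/346 = -182/173; β = (205·(-28) − 33·(-184))/346 = 166/173.
At t = 8: ŷ = (-182/173)·(8) + (166/173)·(1) = -1290/173.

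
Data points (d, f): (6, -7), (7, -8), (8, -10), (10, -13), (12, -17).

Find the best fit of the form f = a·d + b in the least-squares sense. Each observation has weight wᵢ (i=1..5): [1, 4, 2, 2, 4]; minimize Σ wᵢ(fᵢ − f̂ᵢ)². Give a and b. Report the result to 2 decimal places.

a = -1.74, b = 4.06

Forming XᵀWX = [[1136, 118]; [118, 13]] and XᵀWf = [-1502, -153]ᵀ gives XᵀWX·[a, b]ᵀ = XᵀWf.
Eliminating b: 13·(row 1) − 118·(row 2) gives 844·a = 13·(-1502) − 118·(-153) = -1472, so a = -368/211.
Then b = ((-153) − 118·(-368/211))/13 = 857/211.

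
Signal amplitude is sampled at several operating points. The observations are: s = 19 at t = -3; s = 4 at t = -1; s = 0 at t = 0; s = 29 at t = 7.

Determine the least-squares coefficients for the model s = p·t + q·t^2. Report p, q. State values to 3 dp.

p = -3.176, q = 1.046

The normal equations are: 59·p + 315·q = 142;  315·p + 2483·q = 1596.
(Σt·t = 59, Σt·t^2 = 315, Σt^2·t^2 = 2483, Σt·s = 142, Σt^2·s = 1596.)
Determinant 59·2483 − 315² = 47272.
p = (142·2483 − 315·1596)/47272 = -75077/23636; q = (59·1596 − 315·142)/47272 = 24717/23636.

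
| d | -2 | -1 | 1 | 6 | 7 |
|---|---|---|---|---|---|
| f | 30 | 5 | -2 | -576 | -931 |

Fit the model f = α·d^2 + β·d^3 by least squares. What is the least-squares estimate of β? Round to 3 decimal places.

β = -2.965

Setting ∂/∂α … = 0 gives: 3715·α + 24551·β = -66232;  24551·α + 164371·β = -443996.
(Σd^2·d^2 = 3715, Σd^2·d^3 = 24551, Σd^3·d^3 = 164371, Σd^2·f = -66232, Σd^3·f = -443996.)
Determinant 3715·164371 − 24551² = 7886664.
α = ((-66232)·164371 − 24551·(-443996))/7886664 = 1160477/657222; β = (3715·(-443996) − 24551·(-66232))/7886664 = -1948609/657222.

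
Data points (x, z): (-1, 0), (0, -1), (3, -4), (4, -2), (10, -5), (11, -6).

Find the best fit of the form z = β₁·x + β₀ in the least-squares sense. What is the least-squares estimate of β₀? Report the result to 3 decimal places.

β₀ = -1.028

AᵀA·[β₁, β₀]ᵀ = Aᵀz reads: 247·β₁ + 27·β₀ = -136;  27·β₁ + 6·β₀ = -18.
(Σx·x = 247, Σx = 27, Σ1 = 6, Σx·z = -136, Σz = -18.)
Δ = 247·6 − 27² = 753.
β₁ = ((-136)·6 − 27·(-18))/753 = -110/251; β₀ = (247·(-18) − 27·(-136))/753 = -258/251.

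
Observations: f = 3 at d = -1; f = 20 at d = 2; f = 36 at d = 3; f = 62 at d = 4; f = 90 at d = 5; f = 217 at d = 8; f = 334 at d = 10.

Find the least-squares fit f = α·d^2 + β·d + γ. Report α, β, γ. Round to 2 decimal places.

The normal equations are: 15075·α + 1735·β + 219·γ = 50937;  1735·α + 219·β + 31·γ = 5919;  219·α + 31·β + 7·γ = 762.
Solving the 3×3 system (Gaussian elimination) gives α = 2571/832, β = 141/64, γ = 63/26.

α = 3.09, β = 2.20, γ = 2.42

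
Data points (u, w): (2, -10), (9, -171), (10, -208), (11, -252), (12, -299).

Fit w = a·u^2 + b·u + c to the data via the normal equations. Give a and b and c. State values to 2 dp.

a = -2.00, b = -0.92, c = -0.20

Compute the Gram sums: Σu^2·u^2 = 51954, Σu^2·u = 4796, Σu^2 = 450, Σu·u = 450, Σu = 44, Σ1 = 5.
And Σu^2·w = -108239, Σu·w = -9999, Σw = -940.
Inverting the 3×3 Gram matrix, [a, b, c]ᵀ = [-101893/51038, -47135/51038, -4993/25519]ᵀ.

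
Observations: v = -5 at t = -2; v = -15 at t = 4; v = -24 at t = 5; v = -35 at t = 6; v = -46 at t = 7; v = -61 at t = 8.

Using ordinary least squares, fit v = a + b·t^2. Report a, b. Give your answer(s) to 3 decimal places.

a = -0.718, b = -0.937

With design matrix A, AᵀA = [[6, 194]; [194, 8690]] and Aᵀv = [-186, -8278]ᵀ.
Eliminating b: 8690·(row 1) − 194·(row 2) gives 14504·a = 8690·(-186) − 194·(-8278) = -10408, so a = -1301/1813.
Then b = ((-8278) − 194·(-1301/1813))/8690 = -1698/1813.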